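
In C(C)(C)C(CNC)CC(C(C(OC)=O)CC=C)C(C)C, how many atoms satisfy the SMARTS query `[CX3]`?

Check the 20 heavy atoms by environment: 14× C (X4) → no; 3× C (X3) → match; 1× N (X3) → no; 1× O (X1) → no; 1× O (X2) → no.
That gives 3 matching atoms.

3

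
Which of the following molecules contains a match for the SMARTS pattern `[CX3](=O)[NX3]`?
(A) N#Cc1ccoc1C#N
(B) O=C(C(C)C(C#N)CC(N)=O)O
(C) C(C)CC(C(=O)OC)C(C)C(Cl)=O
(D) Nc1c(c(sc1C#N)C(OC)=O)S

B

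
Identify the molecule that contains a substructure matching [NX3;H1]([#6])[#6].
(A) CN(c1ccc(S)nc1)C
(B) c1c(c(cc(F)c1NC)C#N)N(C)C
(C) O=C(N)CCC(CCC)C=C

[NX3;H1]([#6])[#6] describes a trivalent nitrogen with one H, bonded to two carbons (a secondary amine).
(A) has a dimethylamino group (-N(CH3)2) but the nitrogen has H0, not H1.
(B) contains an N-methylamino group (-NHCH3), which satisfies every atom and bond constraint.
(C) has a primary amide (-C(=O)NH2) but the -C(=O)NH2 nitrogen has H2, not H1.
So the answer is (B).

B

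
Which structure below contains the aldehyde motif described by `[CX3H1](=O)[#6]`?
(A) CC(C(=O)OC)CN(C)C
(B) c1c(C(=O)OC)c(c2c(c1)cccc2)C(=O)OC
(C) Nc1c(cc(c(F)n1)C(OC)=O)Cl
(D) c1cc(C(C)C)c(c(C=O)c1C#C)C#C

D

[CX3H1](=O)[#6] describes an sp2 carbon with one H, double-bonded to O and single-bonded to carbon (an aldehyde).
(A) has a methyl-ester group (-C(=O)OCH3) but the carbonyl carbon has H0, not H1.
(B) has a methyl-ester group (-C(=O)OCH3) but the carbonyl carbon has H0, not H1.
(C) has a methyl-ester group (-C(=O)OCH3) but the carbonyl carbon has H0, not H1.
(D) contains an aldehyde (-CHO), which satisfies every atom and bond constraint.
So the answer is (D).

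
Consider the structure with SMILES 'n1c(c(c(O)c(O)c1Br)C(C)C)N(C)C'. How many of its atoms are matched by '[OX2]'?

The query [OX2] means: aliphatic oxygen with two total connections — ether, hydroxyl, or ester single-bond O.
Check the 15 heavy atoms by environment: 1× n (aromatic, X2) → no; 5× c (aromatic, X3) → no; 1× Br (X1) → no; 5× C (X4) → no; 2× O (X2) → match; 1× N (X3) → no.
That gives 2 matching atoms.

2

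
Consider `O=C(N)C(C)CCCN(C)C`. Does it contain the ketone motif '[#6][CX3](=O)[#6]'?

The pattern [#6][CX3](=O)[#6] describes a carbonyl carbon (no H) flanked by two carbons — a ketone.
The closest candidate here is a primary amide (-C(=O)NH2), but one neighbour of the carbonyl carbon is N, not C. No other fragment satisfies the full query, so there is no match.

No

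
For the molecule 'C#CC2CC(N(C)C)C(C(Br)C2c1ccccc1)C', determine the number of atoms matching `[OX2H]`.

0

The query [OX2H] means: aliphatic oxygen with two connections, one of which is H — an -OH oxygen.
Check the 19 heavy atoms by environment: 5× C (H1, X4) → no; 1× C (H2, X4) → no; 1× N (H0, X3) → no; 3× C (H3, X4) → no; 1× C (H0, X2) → no; 1× C (H1, X2) → no; 1× Br (H0, X1) → no; 1× c (aromatic, H0, X3) → no; 5× c (aromatic, H1, X3) → no.
No environment satisfies the query, so 0 matching atoms.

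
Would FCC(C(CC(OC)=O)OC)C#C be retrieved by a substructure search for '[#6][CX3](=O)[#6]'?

The pattern [#6][CX3](=O)[#6] describes a carbonyl carbon (no H) flanked by two carbons — a ketone.
The closest candidate here is a methyl-ester group (-C(=O)OCH3), but one neighbour of the carbonyl carbon is O, not C. No other fragment satisfies the full query, so there is no match.

No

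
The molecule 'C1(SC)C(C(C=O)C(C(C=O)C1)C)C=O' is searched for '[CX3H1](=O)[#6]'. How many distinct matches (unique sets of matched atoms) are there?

[CX3H1](=O)[#6] is the SMARTS for an aldehyde: an sp2 carbon with one H, double-bonded to O and single-bonded to carbon.
The molecule carries 3 separate instances of an aldehyde (-CHO) meeting every constraint; each maps to a distinct set of atoms, giving 3 matches.

3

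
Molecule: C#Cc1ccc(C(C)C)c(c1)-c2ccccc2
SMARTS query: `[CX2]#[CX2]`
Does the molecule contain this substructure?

Yes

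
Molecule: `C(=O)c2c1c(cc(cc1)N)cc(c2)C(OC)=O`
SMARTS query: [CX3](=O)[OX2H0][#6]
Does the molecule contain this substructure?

Yes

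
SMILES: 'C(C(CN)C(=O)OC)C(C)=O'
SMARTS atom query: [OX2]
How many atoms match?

The query [OX2] means: aliphatic oxygen with two total connections — ether, hydroxyl, or ester single-bond O.
Check the 11 heavy atoms by environment: 5× C (X4) → no; 2× C (X3) → no; 2× O (X1) → no; 1× O (X2) → match; 1× N (X3) → no.
That gives 1 matching atom.

1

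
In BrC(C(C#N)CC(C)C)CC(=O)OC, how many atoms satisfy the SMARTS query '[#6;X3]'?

1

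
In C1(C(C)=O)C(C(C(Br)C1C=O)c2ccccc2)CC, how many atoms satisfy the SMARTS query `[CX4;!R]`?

3

The query [CX4;!R] means: aliphatic carbon with four total connections, not in a ring.
Check the 19 heavy atoms by environment: 5× C (X4, in 5-ring) → no; 3× C (X4, acyclic) → match; 2× C (X3, acyclic) → no; 2× O (X1, acyclic) → no; 1× Br (X1, acyclic) → no; 6× c (aromatic, X3, in 6-ring) → no.
That gives 3 matching atoms.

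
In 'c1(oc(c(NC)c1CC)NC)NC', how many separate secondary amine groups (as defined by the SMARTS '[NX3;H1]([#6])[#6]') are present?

3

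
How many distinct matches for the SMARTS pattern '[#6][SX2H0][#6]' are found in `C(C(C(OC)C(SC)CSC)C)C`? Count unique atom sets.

2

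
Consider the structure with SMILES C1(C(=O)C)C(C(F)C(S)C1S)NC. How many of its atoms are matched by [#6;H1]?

5

The query [#6;H1] means: any carbon bearing exactly one hydrogen.
Check the 13 heavy atoms by environment: 5× C (H1) → match; 1× C (H0) → no; 1× O (H0) → no; 2× C (H3) → no; 2× S (H1) → no; 1× F (H0) → no; 1× N (H1) → no.
That gives 5 matching atoms.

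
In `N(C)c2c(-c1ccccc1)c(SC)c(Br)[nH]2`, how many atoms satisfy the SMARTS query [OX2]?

0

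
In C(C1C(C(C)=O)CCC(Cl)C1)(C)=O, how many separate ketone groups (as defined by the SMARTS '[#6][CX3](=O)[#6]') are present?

[#6][CX3](=O)[#6] is the SMARTS for a ketone: a carbonyl carbon (no H) flanked by two carbons.
The molecule carries 2 separate instances of an acetyl/ketone group (-C(=O)CH3) meeting every constraint; each maps to a distinct set of atoms, giving 2 matches.

2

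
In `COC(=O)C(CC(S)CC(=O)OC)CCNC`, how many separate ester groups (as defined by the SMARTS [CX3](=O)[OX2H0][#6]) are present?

[CX3](=O)[OX2H0][#6] is the SMARTS for an ester: a carbonyl carbon bonded to an oxygen that is itself bonded to carbon (no H on that O).
The molecule carries 2 separate instances of a methyl-ester group (-C(=O)OCH3) meeting every constraint; each maps to a distinct set of atoms, giving 2 matches.

2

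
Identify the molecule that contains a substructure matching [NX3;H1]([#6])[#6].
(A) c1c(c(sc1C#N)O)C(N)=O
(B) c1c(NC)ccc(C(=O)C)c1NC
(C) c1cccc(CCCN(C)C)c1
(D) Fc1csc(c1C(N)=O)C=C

B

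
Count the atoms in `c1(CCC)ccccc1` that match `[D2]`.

7

The query [D2] means: atom with exactly two heavy-atom neighbours.
Check the 9 heavy atoms by environment: 2× C (D2) → match; 1× c (aromatic, D3) → no; 5× c (aromatic, D2) → match; 1× C (D1) → no.
Summing the matching environments: 2 + 5 = 7 matching atoms.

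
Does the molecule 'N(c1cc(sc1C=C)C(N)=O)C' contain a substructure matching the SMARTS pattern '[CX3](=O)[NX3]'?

Yes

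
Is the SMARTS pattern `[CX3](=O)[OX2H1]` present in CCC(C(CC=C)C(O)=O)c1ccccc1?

Yes

The pattern [CX3](=O)[OX2H1] describes an sp2 carbon double-bonded to O and single-bonded to an -OH oxygen — a carboxylic acid.
The molecule carries a carboxylic acid group (-C(=O)OH), whose atoms satisfy every constraint of the query, so the pattern matches.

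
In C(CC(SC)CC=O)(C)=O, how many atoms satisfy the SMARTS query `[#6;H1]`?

2

Check the 10 heavy atoms by environment: 2× C (H2) → no; 2× C (H1) → match; 1× S (H0) → no; 2× C (H3) → no; 2× O (H0) → no; 1× C (H0) → no.
That gives 2 matching atoms.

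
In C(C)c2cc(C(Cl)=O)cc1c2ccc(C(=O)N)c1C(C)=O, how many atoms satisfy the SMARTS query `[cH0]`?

The query [cH0] means: aromatic carbon with no attached hydrogen (substituted or ring-fusion).
Check the 21 heavy atoms by environment: 6× c (aromatic, H0) → match; 4× c (aromatic, H1) → no; 3× C (H0) → no; 3× O (H0) → no; 2× C (H3) → no; 1× N (H2) → no; 1× C (H2) → no; 1× Cl (H0) → no.
That gives 6 matching atoms.

6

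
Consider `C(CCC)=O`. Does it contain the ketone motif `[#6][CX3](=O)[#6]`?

The pattern [#6][CX3](=O)[#6] describes a carbonyl carbon (no H) flanked by two carbons — a ketone.
The closest candidate here is an aldehyde (-CHO), but the carbonyl carbon has H1, so it is not flanked by two carbons. No other fragment satisfies the full query, so there is no match.

No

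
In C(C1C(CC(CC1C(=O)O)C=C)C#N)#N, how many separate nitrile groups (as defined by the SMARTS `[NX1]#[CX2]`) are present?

2

[NX1]#[CX2] is the SMARTS for a nitrile: a nitrogen triple-bonded to a two-connected carbon.
The molecule carries 2 separate instances of a nitrile (-C#N) meeting every constraint; each maps to a distinct set of atoms, giving 2 matches.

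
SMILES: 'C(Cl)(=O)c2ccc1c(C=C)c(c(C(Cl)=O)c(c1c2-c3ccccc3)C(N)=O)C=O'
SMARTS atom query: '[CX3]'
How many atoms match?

6

The query [CX3] means: C with X3: aliphatic carbon with exactly 3 total connections.
Check the 29 heavy atoms by environment: 16× c (aromatic, X3) → no; 6× C (X3) → match; 4× O (X1) → no; 2× Cl (X1) → no; 1× N (X3) → no.
That gives 6 matching atoms.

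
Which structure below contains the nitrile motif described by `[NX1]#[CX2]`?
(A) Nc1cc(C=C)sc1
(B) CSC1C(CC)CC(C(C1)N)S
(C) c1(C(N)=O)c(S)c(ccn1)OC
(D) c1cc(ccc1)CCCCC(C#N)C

D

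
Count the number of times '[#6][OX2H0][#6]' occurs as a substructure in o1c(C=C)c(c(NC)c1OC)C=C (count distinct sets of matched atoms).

1

[#6][OX2H0][#6] is the SMARTS for an ether: an aliphatic oxygen bridging two carbons with no H on the oxygen.
Exactly one fragment in the molecule meets all constraints, giving 1 match.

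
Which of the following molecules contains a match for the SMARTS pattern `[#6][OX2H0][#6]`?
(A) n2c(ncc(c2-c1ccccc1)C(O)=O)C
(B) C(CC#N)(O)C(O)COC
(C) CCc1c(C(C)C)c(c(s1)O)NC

B

[#6][OX2H0][#6] describes an aliphatic oxygen bridging two carbons with no H on the oxygen (an ether).
(A) has a carboxylic acid group (-C(=O)OH) but the -OH oxygen has H1; the =O is OX1, not OX2.
(B) contains a methoxy ether (-OCH3), which satisfies every atom and bond constraint.
(C) has a hydroxyl group (-OH) but the oxygen has H1, not H0 bridging two carbons.
So the answer is (B).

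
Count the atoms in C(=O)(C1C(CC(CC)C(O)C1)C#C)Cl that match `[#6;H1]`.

5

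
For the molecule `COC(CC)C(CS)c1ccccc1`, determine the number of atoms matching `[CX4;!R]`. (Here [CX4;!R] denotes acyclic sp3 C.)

The query [CX4;!R] means: aliphatic carbon with four total connections, not in a ring.
Check the 14 heavy atoms by environment: 6× C (X4, acyclic) → match; 1× S (X2, acyclic) → no; 1× O (X2, acyclic) → no; 6× c (aromatic, X3, in 6-ring) → no.
That gives 6 matching atoms.

6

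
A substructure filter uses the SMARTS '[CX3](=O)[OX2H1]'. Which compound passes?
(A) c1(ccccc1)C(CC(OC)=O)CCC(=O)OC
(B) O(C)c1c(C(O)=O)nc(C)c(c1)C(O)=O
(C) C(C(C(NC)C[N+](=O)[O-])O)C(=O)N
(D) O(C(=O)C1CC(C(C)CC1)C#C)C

B

[CX3](=O)[OX2H1] describes an sp2 carbon double-bonded to O and single-bonded to an -OH oxygen (a carboxylic acid).
(A) has a methyl-ester group (-C(=O)OCH3) but the singly-bonded O has no H (OX2H0, not OX2H1).
(B) contains a carboxylic acid group (-C(=O)OH), which satisfies every atom and bond constraint.
(C) has a primary amide (-C(=O)NH2) but the carbonyl is bonded to N, not to an -OH oxygen.
(D) has a methyl-ester group (-C(=O)OCH3) but the singly-bonded O has no H (OX2H0, not OX2H1).
So the answer is (B).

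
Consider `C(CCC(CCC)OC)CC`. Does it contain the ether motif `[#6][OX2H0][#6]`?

Yes

The pattern [#6][OX2H0][#6] describes an aliphatic oxygen bridging two carbons with no H on the oxygen — an ether.
The molecule carries a methoxy ether (-OCH3), whose atoms satisfy every constraint of the query, so the pattern matches.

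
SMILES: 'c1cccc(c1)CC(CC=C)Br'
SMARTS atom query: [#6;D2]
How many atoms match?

The query [#6;D2] means: any carbon bonded to exactly two heavy atoms.
Check the 12 heavy atoms by environment: 3× C (D2) → match; 1× C (D3) → no; 1× C (D1) → no; 1× Br (D1) → no; 1× c (aromatic, D3) → no; 5× c (aromatic, D2) → match.
Summing the matching environments: 3 + 5 = 8 matching atoms.

8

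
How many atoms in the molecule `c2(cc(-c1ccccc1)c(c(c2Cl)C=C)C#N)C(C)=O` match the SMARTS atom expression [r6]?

12

Check the 20 heavy atoms by environment: 12× c (aromatic, in 6-ring) → match; 5× C (acyclic) → no; 1× N (acyclic) → no; 1× Cl (acyclic) → no; 1× O (acyclic) → no.
That gives 12 matching atoms.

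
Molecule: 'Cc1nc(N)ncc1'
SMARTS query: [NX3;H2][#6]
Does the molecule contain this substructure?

The pattern [NX3;H2][#6] describes a trivalent nitrogen with two H attached to carbon — a primary amine.
The molecule carries a primary amino group (-NH2), whose atoms satisfy every constraint of the query, so the pattern matches.

Yes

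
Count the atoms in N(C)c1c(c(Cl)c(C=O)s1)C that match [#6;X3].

5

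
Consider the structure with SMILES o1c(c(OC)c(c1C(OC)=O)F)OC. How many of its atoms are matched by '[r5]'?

5

Check the 14 heavy atoms by environment: 1× o (aromatic, in 5-ring) → match; 4× c (aromatic, in 5-ring) → match; 4× C (acyclic) → no; 4× O (acyclic) → no; 1× F (acyclic) → no.
Summing the matching environments: 1 + 4 = 5 matching atoms.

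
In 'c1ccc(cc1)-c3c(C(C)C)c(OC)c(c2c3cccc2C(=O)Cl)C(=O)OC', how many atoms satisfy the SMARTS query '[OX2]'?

2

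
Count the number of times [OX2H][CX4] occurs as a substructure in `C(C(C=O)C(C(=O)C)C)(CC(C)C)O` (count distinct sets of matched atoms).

1

[OX2H][CX4] is the SMARTS for an aliphatic alcohol: a hydroxyl oxygen bound to an sp3 (X4) carbon.
Exactly one fragment in the molecule meets all constraints, giving 1 match.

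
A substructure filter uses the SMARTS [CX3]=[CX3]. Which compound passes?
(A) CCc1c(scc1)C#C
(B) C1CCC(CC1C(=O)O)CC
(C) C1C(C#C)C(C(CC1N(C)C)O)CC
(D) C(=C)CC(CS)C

D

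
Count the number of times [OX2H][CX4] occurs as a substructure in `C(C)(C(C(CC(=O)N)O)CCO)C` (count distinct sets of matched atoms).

2

[OX2H][CX4] is the SMARTS for an aliphatic alcohol: a hydroxyl oxygen bound to an sp3 (X4) carbon.
The molecule carries 2 separate instances of a hydroxyl group (-OH) meeting every constraint; each maps to a distinct set of atoms, giving 2 matches.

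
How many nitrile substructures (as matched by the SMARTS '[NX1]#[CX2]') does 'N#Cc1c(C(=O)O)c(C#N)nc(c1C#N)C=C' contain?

3

[NX1]#[CX2] is the SMARTS for a nitrile: a nitrogen triple-bonded to a two-connected carbon.
The molecule carries 3 separate instances of a nitrile (-C#N) meeting every constraint; each maps to a distinct set of atoms, giving 3 matches.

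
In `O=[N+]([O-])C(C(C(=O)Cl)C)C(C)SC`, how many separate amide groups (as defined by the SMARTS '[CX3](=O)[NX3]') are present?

[CX3](=O)[NX3] is the SMARTS for an amide: a carbonyl carbon bonded to a trivalent nitrogen.
No fragment in the molecule satisfies every constraint, giving 0 matches.

0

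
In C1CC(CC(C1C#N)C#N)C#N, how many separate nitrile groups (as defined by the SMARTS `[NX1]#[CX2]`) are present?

3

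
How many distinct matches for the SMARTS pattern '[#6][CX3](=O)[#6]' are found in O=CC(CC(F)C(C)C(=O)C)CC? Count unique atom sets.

1

[#6][CX3](=O)[#6] is the SMARTS for a ketone: a carbonyl carbon (no H) flanked by two carbons.
Exactly one fragment in the molecule meets all constraints, giving 1 match.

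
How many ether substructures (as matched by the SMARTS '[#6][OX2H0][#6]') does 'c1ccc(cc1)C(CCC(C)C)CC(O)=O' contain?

0

[#6][OX2H0][#6] is the SMARTS for an ether: an aliphatic oxygen bridging two carbons with no H on the oxygen.
The molecule has a carboxylic acid group (-C(=O)OH), but the -OH oxygen has H1; the =O is OX1, not OX2; nothing else fits, so there are 0 matches.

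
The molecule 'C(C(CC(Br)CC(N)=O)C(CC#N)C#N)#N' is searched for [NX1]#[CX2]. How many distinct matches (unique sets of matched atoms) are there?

3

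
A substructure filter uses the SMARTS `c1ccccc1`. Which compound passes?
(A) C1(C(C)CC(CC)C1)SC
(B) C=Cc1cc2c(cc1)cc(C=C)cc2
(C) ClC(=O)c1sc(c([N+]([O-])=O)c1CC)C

B

c1ccccc1 describes six aromatic carbons in a ring (a benzene ring).
(A) has a methyl group (-CH3) but no six-membered all-carbon aromatic ring is present.
(B) contains the required atom environment, so the pattern matches.
(C) has a methyl group (-CH3) but no six-membered all-carbon aromatic ring is present.
So the answer is (B).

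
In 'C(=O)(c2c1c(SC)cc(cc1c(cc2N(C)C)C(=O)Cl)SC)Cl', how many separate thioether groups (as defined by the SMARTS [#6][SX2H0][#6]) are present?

[#6][SX2H0][#6] is the SMARTS for a thioether: an aliphatic sulfur bridging two carbons with no H on the sulfur.
The molecule carries 2 separate instances of a methylthio ether (-SCH3) meeting every constraint; each maps to a distinct set of atoms, giving 2 matches.

2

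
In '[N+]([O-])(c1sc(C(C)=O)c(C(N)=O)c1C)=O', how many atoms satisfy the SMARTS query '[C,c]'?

8

Check the 15 heavy atoms by environment: 1× s (aromatic) → no; 4× c (aromatic) → match; 4× C → match; 3× O → no; 1× N → no; 1× N (charge +1) → no; 1× O (charge -1) → no.
Summing the matching environments: 4 + 4 = 8 matching atoms.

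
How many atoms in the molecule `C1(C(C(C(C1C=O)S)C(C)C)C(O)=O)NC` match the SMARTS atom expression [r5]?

5

The query [r5] means: r5 matches atoms in a five-membered ring.
Check the 16 heavy atoms by environment: 5× C (in 5-ring) → match; 6× C (acyclic) → no; 3× O (acyclic) → no; 1× N (acyclic) → no; 1× S (acyclic) → no.
That gives 5 matching atoms.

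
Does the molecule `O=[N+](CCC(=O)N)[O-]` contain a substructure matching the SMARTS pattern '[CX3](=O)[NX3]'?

Yes

The pattern [CX3](=O)[NX3] describes a carbonyl carbon bonded to a trivalent nitrogen — an amide.
The molecule carries a primary amide (-C(=O)NH2), whose atoms satisfy every constraint of the query, so the pattern matches.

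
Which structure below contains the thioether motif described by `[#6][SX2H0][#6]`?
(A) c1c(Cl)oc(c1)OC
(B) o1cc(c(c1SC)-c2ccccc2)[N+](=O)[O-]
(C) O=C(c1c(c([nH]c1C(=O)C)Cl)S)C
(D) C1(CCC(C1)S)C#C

B

[#6][SX2H0][#6] describes an aliphatic sulfur bridging two carbons with no H on the sulfur (a thioether).
(A) has a methoxy ether (-OCH3) but the bridging atom is O, not S.
(B) contains a methylthio ether (-SCH3), which satisfies every atom and bond constraint.
(C) has a thiol (-SH) but the sulfur has H1, not H0 bridging two carbons.
(D) has a thiol (-SH) but the sulfur has H1, not H0 bridging two carbons.
So the answer is (B).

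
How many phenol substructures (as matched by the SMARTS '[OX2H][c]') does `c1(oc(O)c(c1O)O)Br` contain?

3

[OX2H][c] is the SMARTS for a phenol: a hydroxyl oxygen attached to an aromatic carbon.
The molecule carries 3 separate instances of a hydroxyl group (-OH) meeting every constraint; each maps to a distinct set of atoms, giving 3 matches.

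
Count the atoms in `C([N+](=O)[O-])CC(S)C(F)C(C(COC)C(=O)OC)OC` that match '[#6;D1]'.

The query [#6;D1] means: carbon bonded to exactly one heavy atom.
Check the 20 heavy atoms by environment: 3× C (D2) → no; 5× C (D3) → no; 1× N (charge +1, D3) → no; 1× O (charge -1, D1) → no; 2× O (D1) → no; 3× O (D2) → no; 3× C (D1) → match; 1× S (D1) → no; 1× F (D1) → no.
That gives 3 matching atoms.

3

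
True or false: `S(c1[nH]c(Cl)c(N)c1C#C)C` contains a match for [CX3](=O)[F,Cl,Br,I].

False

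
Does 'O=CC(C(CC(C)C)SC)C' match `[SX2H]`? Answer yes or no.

The pattern [SX2H] describes an aliphatic sulfur with two connections, one being H — a thiol.
The closest candidate here is a methylthio ether (-SCH3), but the sulfur has H0 (bonded to two carbons), not H1. No other fragment satisfies the full query, so there is no match.

No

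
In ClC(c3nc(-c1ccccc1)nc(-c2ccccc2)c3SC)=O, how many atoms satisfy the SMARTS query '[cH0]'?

6

Check the 23 heavy atoms by environment: 2× n (aromatic, H0) → no; 6× c (aromatic, H0) → match; 10× c (aromatic, H1) → no; 1× C (H0) → no; 1× O (H0) → no; 1× Cl (H0) → no; 1× S (H0) → no; 1× C (H3) → no.
That gives 6 matching atoms.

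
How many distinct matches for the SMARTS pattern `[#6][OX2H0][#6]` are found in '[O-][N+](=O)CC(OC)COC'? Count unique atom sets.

2

[#6][OX2H0][#6] is the SMARTS for an ether: an aliphatic oxygen bridging two carbons with no H on the oxygen.
The molecule carries 2 separate instances of a methoxy ether (-OCH3) meeting every constraint; each maps to a distinct set of atoms, giving 2 matches.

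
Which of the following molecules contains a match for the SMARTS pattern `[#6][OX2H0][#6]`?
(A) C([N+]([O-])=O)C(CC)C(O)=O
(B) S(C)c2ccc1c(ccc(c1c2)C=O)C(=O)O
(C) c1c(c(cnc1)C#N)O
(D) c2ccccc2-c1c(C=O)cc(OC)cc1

D

[#6][OX2H0][#6] describes an aliphatic oxygen bridging two carbons with no H on the oxygen (an ether).
(A) has a carboxylic acid group (-C(=O)OH) but the -OH oxygen has H1; the =O is OX1, not OX2.
(B) has a carboxylic acid group (-C(=O)OH) but the -OH oxygen has H1; the =O is OX1, not OX2.
(C) has a hydroxyl group (-OH) but the oxygen has H1, not H0 bridging two carbons.
(D) contains a methoxy ether (-OCH3), which satisfies every atom and bond constraint.
So the answer is (D).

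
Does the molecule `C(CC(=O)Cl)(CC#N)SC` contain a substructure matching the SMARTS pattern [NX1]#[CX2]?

The pattern [NX1]#[CX2] describes a nitrogen triple-bonded to a two-connected carbon — a nitrile.
The molecule carries a nitrile (-C#N), whose atoms satisfy every constraint of the query, so the pattern matches.

Yes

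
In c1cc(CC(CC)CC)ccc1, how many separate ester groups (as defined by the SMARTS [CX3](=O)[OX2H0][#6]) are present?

0

[CX3](=O)[OX2H0][#6] is the SMARTS for an ester: a carbonyl carbon bonded to an oxygen that is itself bonded to carbon (no H on that O).
No fragment in the molecule satisfies every constraint, giving 0 matches.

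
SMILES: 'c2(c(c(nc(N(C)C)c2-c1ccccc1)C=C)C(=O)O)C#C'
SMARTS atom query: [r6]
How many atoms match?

12

The query [r6] means: r6 matches atoms in a six-membered ring.
Check the 22 heavy atoms by environment: 1× n (aromatic, in 6-ring) → match; 11× c (aromatic, in 6-ring) → match; 7× C (acyclic) → no; 2× O (acyclic) → no; 1× N (acyclic) → no.
Summing the matching environments: 1 + 11 = 12 matching atoms.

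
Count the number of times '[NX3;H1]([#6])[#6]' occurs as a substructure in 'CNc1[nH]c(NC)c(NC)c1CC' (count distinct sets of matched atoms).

3

[NX3;H1]([#6])[#6] is the SMARTS for a secondary amine: a trivalent nitrogen with one H, bonded to two carbons.
The molecule carries 3 separate instances of an N-methylamino group (-NHCH3) meeting every constraint; each maps to a distinct set of atoms, giving 3 matches.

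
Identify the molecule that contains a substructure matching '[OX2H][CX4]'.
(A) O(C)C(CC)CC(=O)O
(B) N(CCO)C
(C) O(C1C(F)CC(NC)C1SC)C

B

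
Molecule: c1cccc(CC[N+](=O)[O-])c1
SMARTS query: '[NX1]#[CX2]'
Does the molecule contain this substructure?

No

The pattern [NX1]#[CX2] describes a nitrogen triple-bonded to a two-connected carbon — a nitrile.
The closest candidate here is a nitro group (-[N+](=O)[O-]), but there is no C#N triple bond. No other fragment satisfies the full query, so there is no match.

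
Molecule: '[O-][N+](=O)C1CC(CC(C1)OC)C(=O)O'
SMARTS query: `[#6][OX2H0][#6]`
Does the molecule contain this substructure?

The pattern [#6][OX2H0][#6] describes an aliphatic oxygen bridging two carbons with no H on the oxygen — an ether.
The molecule carries a methoxy ether (-OCH3), whose atoms satisfy every constraint of the query, so the pattern matches.

Yes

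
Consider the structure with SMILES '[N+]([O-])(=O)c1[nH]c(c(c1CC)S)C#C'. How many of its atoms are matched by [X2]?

3

The query [X2] means: any atom with exactly two total connections (bonds + H).
Check the 13 heavy atoms by environment: 1× n (aromatic, X3) → no; 4× c (aromatic, X3) → no; 1× S (X2) → match; 2× C (X4) → no; 1× N (charge +1, X3) → no; 1× O (charge -1, X1) → no; 1× O (X1) → no; 2× C (X2) → match.
Summing the matching environments: 1 + 2 = 3 matching atoms.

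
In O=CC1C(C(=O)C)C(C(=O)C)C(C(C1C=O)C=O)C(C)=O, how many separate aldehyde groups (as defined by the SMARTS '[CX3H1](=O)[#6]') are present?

3

[CX3H1](=O)[#6] is the SMARTS for an aldehyde: an sp2 carbon with one H, double-bonded to O and single-bonded to carbon.
The molecule carries 3 separate instances of an aldehyde (-CHO) meeting every constraint; each maps to a distinct set of atoms, giving 3 matches.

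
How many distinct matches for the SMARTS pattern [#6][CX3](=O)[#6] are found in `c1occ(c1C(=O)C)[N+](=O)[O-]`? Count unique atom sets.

[#6][CX3](=O)[#6] is the SMARTS for a ketone: a carbonyl carbon (no H) flanked by two carbons.
Exactly one fragment in the molecule meets all constraints, giving 1 match.

1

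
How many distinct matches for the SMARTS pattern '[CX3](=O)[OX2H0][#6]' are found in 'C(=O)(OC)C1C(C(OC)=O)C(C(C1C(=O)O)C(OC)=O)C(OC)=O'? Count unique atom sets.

4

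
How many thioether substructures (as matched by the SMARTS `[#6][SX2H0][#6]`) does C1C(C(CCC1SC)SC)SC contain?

[#6][SX2H0][#6] is the SMARTS for a thioether: an aliphatic sulfur bridging two carbons with no H on the sulfur.
The molecule carries 3 separate instances of a methylthio ether (-SCH3) meeting every constraint; each maps to a distinct set of atoms, giving 3 matches.

3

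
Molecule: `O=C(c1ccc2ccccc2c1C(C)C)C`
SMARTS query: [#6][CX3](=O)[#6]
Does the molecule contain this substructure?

Yes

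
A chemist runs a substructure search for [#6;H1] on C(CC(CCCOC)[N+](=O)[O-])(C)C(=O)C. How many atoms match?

2

The query [#6;H1] means: any carbon bearing exactly one hydrogen.
Check the 15 heavy atoms by environment: 4× C (H2) → no; 2× C (H1) → match; 3× C (H3) → no; 1× C (H0) → no; 3× O (H0) → no; 1× N (charge +1, H0) → no; 1× O (charge -1, H0) → no.
That gives 2 matching atoms.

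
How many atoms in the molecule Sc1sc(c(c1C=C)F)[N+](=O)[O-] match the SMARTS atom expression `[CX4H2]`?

0

The query [CX4H2] means: sp3 carbon (X4) with exactly two hydrogens.
Check the 12 heavy atoms by environment: 1× s (aromatic, H0, X2) → no; 4× c (aromatic, H0, X3) → no; 1× F (H0, X1) → no; 1× C (H1, X3) → no; 1× C (H2, X3) → no; 1× N (charge +1, H0, X3) → no; 1× O (charge -1, H0, X1) → no; 1× O (H0, X1) → no; 1× S (H1, X2) → no.
No environment satisfies the query, so 0 matching atoms.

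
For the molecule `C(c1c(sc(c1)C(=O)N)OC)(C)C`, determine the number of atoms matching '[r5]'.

5

The query [r5] means: r5 matches atoms in a five-membered ring.
Check the 13 heavy atoms by environment: 1× s (aromatic, in 5-ring) → match; 4× c (aromatic, in 5-ring) → match; 2× O (acyclic) → no; 5× C (acyclic) → no; 1× N (acyclic) → no.
Summing the matching environments: 1 + 4 = 5 matching atoms.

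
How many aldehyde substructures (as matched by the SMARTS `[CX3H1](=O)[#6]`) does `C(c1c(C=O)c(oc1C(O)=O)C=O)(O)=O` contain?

2

[CX3H1](=O)[#6] is the SMARTS for an aldehyde: an sp2 carbon with one H, double-bonded to O and single-bonded to carbon.
The molecule carries 2 separate instances of an aldehyde (-CHO) meeting every constraint; each maps to a distinct set of atoms, giving 2 matches.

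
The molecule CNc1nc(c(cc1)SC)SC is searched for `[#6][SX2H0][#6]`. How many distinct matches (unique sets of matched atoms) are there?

2

[#6][SX2H0][#6] is the SMARTS for a thioether: an aliphatic sulfur bridging two carbons with no H on the sulfur.
The molecule carries 2 separate instances of a methylthio ether (-SCH3) meeting every constraint; each maps to a distinct set of atoms, giving 2 matches.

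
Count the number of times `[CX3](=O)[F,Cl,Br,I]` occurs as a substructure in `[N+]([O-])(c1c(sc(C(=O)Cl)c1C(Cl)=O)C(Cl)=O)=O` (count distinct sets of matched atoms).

3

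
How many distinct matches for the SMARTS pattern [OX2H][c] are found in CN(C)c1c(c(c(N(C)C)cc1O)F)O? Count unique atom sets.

[OX2H][c] is the SMARTS for a phenol: a hydroxyl oxygen attached to an aromatic carbon.
The molecule carries 2 separate instances of a hydroxyl group (-OH) meeting every constraint; each maps to a distinct set of atoms, giving 2 matches.

2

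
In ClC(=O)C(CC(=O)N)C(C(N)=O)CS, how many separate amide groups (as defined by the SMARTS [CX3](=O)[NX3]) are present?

2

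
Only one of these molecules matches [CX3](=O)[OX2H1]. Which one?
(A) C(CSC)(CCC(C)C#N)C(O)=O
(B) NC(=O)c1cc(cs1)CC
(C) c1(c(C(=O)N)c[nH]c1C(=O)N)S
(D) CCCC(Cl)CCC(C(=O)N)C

[CX3](=O)[OX2H1] describes an sp2 carbon double-bonded to O and single-bonded to an -OH oxygen (a carboxylic acid).
(A) contains a carboxylic acid group (-C(=O)OH), which satisfies every atom and bond constraint.
(B) has a primary amide (-C(=O)NH2) but the carbonyl is bonded to N, not to an -OH oxygen.
(C) has a primary amide (-C(=O)NH2) but the carbonyl is bonded to N, not to an -OH oxygen.
(D) has a primary amide (-C(=O)NH2) but the carbonyl is bonded to N, not to an -OH oxygen.
So the answer is (A).

A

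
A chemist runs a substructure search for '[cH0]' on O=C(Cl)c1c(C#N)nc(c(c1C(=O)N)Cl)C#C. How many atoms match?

5

The query [cH0] means: aromatic carbon with no attached hydrogen (substituted or ring-fusion).
Check the 17 heavy atoms by environment: 1× n (aromatic, H0) → no; 5× c (aromatic, H0) → match; 2× Cl (H0) → no; 4× C (H0) → no; 2× O (H0) → no; 1× N (H0) → no; 1× C (H1) → no; 1× N (H2) → no.
That gives 5 matching atoms.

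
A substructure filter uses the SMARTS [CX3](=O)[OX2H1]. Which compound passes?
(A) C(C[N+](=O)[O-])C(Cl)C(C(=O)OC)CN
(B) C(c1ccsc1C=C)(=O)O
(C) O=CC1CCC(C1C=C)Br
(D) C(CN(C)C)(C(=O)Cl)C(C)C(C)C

[CX3](=O)[OX2H1] describes an sp2 carbon double-bonded to O and single-bonded to an -OH oxygen (a carboxylic acid).
(A) has a methyl-ester group (-C(=O)OCH3) but the singly-bonded O has no H (OX2H0, not OX2H1).
(B) contains a carboxylic acid group (-C(=O)OH), which satisfies every atom and bond constraint.
(C) has an aldehyde (-CHO) but there is no singly-bonded oxygen on the carbonyl carbon.
(D) has an acyl chloride (-C(=O)Cl) but the carbonyl is bonded to Cl, not to an -OH oxygen.
So the answer is (B).

B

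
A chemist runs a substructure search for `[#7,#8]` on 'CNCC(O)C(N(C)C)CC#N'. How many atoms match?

4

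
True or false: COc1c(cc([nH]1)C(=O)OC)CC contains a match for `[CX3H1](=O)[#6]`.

The pattern [CX3H1](=O)[#6] describes an sp2 carbon with one H, double-bonded to O and single-bonded to carbon — an aldehyde.
The closest candidate here is a methyl-ester group (-C(=O)OCH3), but the carbonyl carbon has H0, not H1. No other fragment satisfies the full query, so there is no match.

False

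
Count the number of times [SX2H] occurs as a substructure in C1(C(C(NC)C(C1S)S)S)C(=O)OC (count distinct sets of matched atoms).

[SX2H] is the SMARTS for a thiol: an aliphatic sulfur with two connections, one being H.
The molecule carries 3 separate instances of a thiol (-SH) meeting every constraint; each maps to a distinct set of atoms, giving 3 matches.

3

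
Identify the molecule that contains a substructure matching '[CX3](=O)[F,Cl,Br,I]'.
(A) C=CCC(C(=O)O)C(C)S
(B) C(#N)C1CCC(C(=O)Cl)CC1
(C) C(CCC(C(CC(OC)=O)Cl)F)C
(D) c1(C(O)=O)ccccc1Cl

B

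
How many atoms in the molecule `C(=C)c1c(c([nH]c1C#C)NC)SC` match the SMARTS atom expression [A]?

8

The query [A] means: A matches any aliphatic (non-aromatic) heavy atom.
Check the 13 heavy atoms by environment: 1× n (aromatic) → no; 4× c (aromatic) → no; 6× C → match; 1× N → match; 1× S → match.
Summing the matching environments: 6 + 1 + 1 = 8 matching atoms.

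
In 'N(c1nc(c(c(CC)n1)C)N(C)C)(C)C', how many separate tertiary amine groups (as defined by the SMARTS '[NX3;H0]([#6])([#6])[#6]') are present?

[NX3;H0]([#6])([#6])[#6] is the SMARTS for a tertiary amine: a trivalent nitrogen with no H, bonded to three carbons.
The molecule carries 2 separate instances of a dimethylamino group (-N(CH3)2) meeting every constraint; each maps to a distinct set of atoms, giving 2 matches.

2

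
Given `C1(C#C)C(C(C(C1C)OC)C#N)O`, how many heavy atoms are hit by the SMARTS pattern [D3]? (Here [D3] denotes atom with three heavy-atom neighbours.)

5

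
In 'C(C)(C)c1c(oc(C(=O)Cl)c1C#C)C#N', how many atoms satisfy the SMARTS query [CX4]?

Check the 15 heavy atoms by environment: 1× o (aromatic, X2) → no; 4× c (aromatic, X3) → no; 1× C (X3) → no; 1× O (X1) → no; 1× Cl (X1) → no; 3× C (X4) → match; 3× C (X2) → no; 1× N (X1) → no.
That gives 3 matching atoms.

3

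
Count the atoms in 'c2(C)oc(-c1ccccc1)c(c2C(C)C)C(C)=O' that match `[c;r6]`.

The query [c;r6] means: aromatic carbon that belongs to a six-membered ring.
Check the 18 heavy atoms by environment: 1× o (aromatic, in 5-ring) → no; 4× c (aromatic, in 5-ring) → no; 6× C (acyclic) → no; 1× O (acyclic) → no; 6× c (aromatic, in 6-ring) → match.
That gives 6 matching atoms.

6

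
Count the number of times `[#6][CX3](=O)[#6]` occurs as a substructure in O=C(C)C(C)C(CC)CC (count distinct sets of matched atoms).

[#6][CX3](=O)[#6] is the SMARTS for a ketone: a carbonyl carbon (no H) flanked by two carbons.
Exactly one fragment in the molecule meets all constraints, giving 1 match.

1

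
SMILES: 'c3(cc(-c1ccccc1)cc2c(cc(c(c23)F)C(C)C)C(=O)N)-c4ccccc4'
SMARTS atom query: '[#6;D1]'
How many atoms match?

The query [#6;D1] means: carbon bonded to exactly one heavy atom.
Check the 29 heavy atoms by environment: 9× c (aromatic, D3) → no; 13× c (aromatic, D2) → no; 2× C (D3) → no; 2× C (D1) → match; 1× F (D1) → no; 1× O (D1) → no; 1× N (D1) → no.
That gives 2 matching atoms.

2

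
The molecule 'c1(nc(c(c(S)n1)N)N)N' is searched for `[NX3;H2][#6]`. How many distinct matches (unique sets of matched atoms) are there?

3

[NX3;H2][#6] is the SMARTS for a primary amine: a trivalent nitrogen with two H attached to carbon.
The molecule carries 3 separate instances of a primary amino group (-NH2) meeting every constraint; each maps to a distinct set of atoms, giving 3 matches.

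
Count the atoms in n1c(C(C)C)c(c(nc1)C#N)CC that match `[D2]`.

5

The query [D2] means: atom with exactly two heavy-atom neighbours.
Check the 13 heavy atoms by environment: 2× n (aromatic, D2) → match; 1× c (aromatic, D2) → match; 3× c (aromatic, D3) → no; 2× C (D2) → match; 3× C (D1) → no; 1× C (D3) → no; 1× N (D1) → no.
Summing the matching environments: 2 + 1 + 2 = 5 matching atoms.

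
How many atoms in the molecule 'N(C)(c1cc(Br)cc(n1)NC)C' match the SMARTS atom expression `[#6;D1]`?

3

The query [#6;D1] means: carbon bonded to exactly one heavy atom.
Check the 12 heavy atoms by environment: 1× n (aromatic, D2) → no; 3× c (aromatic, D3) → no; 2× c (aromatic, D2) → no; 1× N (D3) → no; 3× C (D1) → match; 1× N (D2) → no; 1× Br (D1) → no.
That gives 3 matching atoms.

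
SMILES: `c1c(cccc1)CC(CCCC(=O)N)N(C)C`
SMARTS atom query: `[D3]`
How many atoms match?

4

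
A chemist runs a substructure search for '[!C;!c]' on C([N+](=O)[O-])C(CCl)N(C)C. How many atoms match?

5

The query [!C;!c] means: neither aliphatic nor aromatic carbon — same as [!#6].
Check the 10 heavy atoms by environment: 5× C → no; 1× N → match; 1× N (charge +1) → match; 1× O (charge -1) → match; 1× O → match; 1× Cl → match.
Summing the matching environments: 1 + 1 + 1 + 1 + 1 = 5 matching atoms.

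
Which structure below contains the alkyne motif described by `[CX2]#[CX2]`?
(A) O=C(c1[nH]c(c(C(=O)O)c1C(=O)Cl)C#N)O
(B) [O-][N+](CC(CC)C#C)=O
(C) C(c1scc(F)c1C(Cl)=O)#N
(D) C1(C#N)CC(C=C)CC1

B

[CX2]#[CX2] describes a carbon-carbon triple bond (an alkyne).
(A) has a nitrile (-C#N) but the triple bond is C#N, not C#C.
(B) contains an ethynyl group (-C#CH), which satisfies every atom and bond constraint.
(C) has a nitrile (-C#N) but the triple bond is C#N, not C#C.
(D) has a nitrile (-C#N) but the triple bond is C#N, not C#C.
So the answer is (B).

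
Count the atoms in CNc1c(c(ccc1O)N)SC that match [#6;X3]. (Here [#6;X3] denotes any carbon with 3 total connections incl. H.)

6

The query [#6;X3] means: any carbon (aromatic or not) with three total connections.
Check the 12 heavy atoms by environment: 6× c (aromatic, X3) → match; 2× N (X3) → no; 2× C (X4) → no; 1× S (X2) → no; 1× O (X2) → no.
That gives 6 matching atoms.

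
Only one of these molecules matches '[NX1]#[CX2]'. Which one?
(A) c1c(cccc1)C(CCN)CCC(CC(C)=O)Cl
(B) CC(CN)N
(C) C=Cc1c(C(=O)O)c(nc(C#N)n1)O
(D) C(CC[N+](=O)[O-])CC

[NX1]#[CX2] describes a nitrogen triple-bonded to a two-connected carbon (a nitrile).
(A) has a primary amino group (-NH2) but the nitrogen is NX3 (three connections), not NX1 triple-bonded.
(B) has a primary amino group (-NH2) but the nitrogen is NX3 (three connections), not NX1 triple-bonded.
(C) contains a nitrile (-C#N), which satisfies every atom and bond constraint.
(D) has a nitro group (-[N+](=O)[O-]) but there is no C#N triple bond.
So the answer is (C).

C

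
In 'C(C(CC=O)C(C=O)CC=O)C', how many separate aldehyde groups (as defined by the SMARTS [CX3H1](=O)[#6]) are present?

3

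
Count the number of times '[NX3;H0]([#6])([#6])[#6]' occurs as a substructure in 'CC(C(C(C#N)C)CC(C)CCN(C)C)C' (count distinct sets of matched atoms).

[NX3;H0]([#6])([#6])[#6] is the SMARTS for a tertiary amine: a trivalent nitrogen with no H, bonded to three carbons.
Exactly one fragment in the molecule meets all constraints, giving 1 match.

1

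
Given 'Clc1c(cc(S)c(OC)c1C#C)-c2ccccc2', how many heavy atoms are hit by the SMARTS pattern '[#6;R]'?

12

Check the 18 heavy atoms by environment: 12× c (aromatic, in 6-ring) → match; 1× O (acyclic) → no; 3× C (acyclic) → no; 1× S (acyclic) → no; 1× Cl (acyclic) → no.
That gives 12 matching atoms.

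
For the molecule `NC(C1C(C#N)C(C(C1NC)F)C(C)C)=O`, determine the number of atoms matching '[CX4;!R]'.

Check the 16 heavy atoms by environment: 5× C (X4, in 5-ring) → no; 2× N (X3, acyclic) → no; 4× C (X4, acyclic) → match; 1× C (X2, acyclic) → no; 1× N (X1, acyclic) → no; 1× F (X1, acyclic) → no; 1× C (X3, acyclic) → no; 1× O (X1, acyclic) → no.
That gives 4 matching atoms.

4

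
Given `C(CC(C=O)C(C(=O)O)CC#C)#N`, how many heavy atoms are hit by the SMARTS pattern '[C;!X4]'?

5

The query [C;!X4] means: aliphatic carbon that does not have four total connections.
Check the 13 heavy atoms by environment: 4× C (X4) → no; 3× C (X2) → match; 2× C (X3) → match; 2× O (X1) → no; 1× O (X2) → no; 1× N (X1) → no.
Summing the matching environments: 3 + 2 = 5 matching atoms.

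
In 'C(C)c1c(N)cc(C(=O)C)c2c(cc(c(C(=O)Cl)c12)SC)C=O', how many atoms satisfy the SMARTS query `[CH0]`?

2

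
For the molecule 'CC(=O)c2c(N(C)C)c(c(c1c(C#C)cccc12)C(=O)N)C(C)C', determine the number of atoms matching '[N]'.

2

Check the 24 heavy atoms by environment: 10× c (aromatic) → no; 10× C → no; 2× O → no; 2× N → match.
That gives 2 matching atoms.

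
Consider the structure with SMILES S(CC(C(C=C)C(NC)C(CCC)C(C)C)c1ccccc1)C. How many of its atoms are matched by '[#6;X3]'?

Check the 23 heavy atoms by environment: 13× C (X4) → no; 1× S (X2) → no; 6× c (aromatic, X3) → match; 2× C (X3) → match; 1× N (X3) → no.
Summing the matching environments: 6 + 2 = 8 matching atoms.

8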